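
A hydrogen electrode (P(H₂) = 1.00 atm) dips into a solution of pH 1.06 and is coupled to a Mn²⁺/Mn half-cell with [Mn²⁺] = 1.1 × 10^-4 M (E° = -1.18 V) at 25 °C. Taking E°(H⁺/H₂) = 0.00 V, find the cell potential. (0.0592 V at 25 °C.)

1.23 V

The hydrogen couple is the cathode, so E°_cell = 1.18 V; n = 2.
[H⁺] = 10^(−1.06) = 0.087 M, and Q = [Mn²⁺]·P(H₂) / [H⁺]^2 = 0.0145.
E = E° − (0.0592/2) log Q = 1.18 − (0.0592/2)(-1.839) = 1.234 V.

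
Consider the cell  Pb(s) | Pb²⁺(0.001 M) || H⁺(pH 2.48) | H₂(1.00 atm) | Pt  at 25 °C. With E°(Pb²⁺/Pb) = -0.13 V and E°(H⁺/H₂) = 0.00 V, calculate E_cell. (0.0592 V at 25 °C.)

0.072 V

The hydrogen couple is the cathode, so E°_cell = 0.13 V; n = 2.
[H⁺] = 10^(−2.48) = 0.0033 M, and Q = [Pb²⁺]·P(H₂) / [H⁺]^2 = 91.2.
E = E° − (0.0592/2) log Q = 0.13 − (0.0592/2)(1.960) = 0.072 V.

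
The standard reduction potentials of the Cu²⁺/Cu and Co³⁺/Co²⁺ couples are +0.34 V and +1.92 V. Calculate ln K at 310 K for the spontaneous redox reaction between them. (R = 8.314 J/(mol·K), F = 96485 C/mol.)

E°_cell = +1.92 − (+0.34) = 1.58 V, with n = 2 electrons transferred.
At equilibrium E = 0, so the Nernst equation gives ln K = nFE°/RT = (2)(96485)(1.58)/((8.314)(310)) = 118.30.

ln K = 118.3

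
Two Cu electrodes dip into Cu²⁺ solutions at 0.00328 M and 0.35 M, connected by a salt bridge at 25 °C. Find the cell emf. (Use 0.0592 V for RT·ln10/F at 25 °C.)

0.060 V

Both half-cells are Cu²⁺/Cu, so E°_cell = 0. The concentrated side is the cathode; the cell reaction moves Cu²⁺ from high to low concentration with n = 2.
Q = [Cu²⁺]_dilute/[Cu²⁺]_conc = 0.00328/0.35 = 0.00937.
E = 0 − (0.0592/2) log Q = −(0.0592/2)(-2.028) = 0.0600 V.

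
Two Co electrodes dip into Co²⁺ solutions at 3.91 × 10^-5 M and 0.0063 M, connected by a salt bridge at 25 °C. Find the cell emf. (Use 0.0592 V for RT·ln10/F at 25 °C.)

Both half-cells are Co²⁺/Co, so E°_cell = 0. The concentrated side is the cathode; the cell reaction moves Co²⁺ from high to low concentration with n = 2.
Q = [Co²⁺]_dilute/[Co²⁺]_conc = 3.91 × 10^-5/0.0063 = 0.00621.
E = 0 − (0.0592/2) log Q = −(0.0592/2)(-2.207) = 0.0653 V.

0.065 V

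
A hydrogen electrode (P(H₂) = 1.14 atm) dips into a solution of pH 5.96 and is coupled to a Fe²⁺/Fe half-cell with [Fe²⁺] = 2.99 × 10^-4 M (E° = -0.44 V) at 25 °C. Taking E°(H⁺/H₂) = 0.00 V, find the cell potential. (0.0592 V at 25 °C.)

0.19 V

The hydrogen couple is the cathode, so E°_cell = 0.44 V; n = 2.
[H⁺] = 10^(−5.96) = 1.1 × 10^-6 M, and Q = [Fe²⁺]·P(H₂) / [H⁺]^2 = 2.84 × 10^8.
E = E° − (0.0592/2) log Q = 0.44 − (0.0592/2)(8.453) = 0.190 V.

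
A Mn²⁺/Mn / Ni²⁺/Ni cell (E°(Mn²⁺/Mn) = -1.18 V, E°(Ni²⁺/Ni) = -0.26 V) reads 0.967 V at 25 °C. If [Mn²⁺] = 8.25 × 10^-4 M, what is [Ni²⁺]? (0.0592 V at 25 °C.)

0.032 M

From the Nernst equation, log Q = n(E° − E)/0.0592 = 2(0.92 − 0.967)/0.0592 = -1.588, so Q = 0.0258.
With Q = [Mn²⁺]/[Ni²⁺] and the known concentrations, [Ni²⁺] in the denominator gives [Ni²⁺] = 0.032 M.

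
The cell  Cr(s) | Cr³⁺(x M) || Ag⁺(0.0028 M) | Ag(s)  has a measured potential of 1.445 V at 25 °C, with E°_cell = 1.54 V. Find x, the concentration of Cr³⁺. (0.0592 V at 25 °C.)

From the Nernst equation, log Q = n(E° − E)/0.0592 = 3(1.54 − 1.445)/0.0592 = 4.814, so Q = 6.52 × 10^4.
With Q = [Cr³⁺]/[Ag⁺]^3 and the known concentrations, [Cr³⁺] in the numerator gives [Cr³⁺] = 0.0014 M.

0.0014 M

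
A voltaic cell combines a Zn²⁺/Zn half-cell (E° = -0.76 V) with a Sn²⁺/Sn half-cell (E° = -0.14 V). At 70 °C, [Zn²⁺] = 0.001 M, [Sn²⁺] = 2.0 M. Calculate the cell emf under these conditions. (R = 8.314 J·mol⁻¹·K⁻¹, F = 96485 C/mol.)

0.732 V

The Sn²⁺/Sn couple has the higher reduction potential and acts as the cathode, so E°_cell = -0.14 − (-0.76) = 0.62 V.
Balancing electrons gives n = 2; the reaction quotient is Q = [Zn²⁺]/[Sn²⁺] = 5 × 10^-4.
E = E° − (RT/nF) ln Q = 0.62 − (8.314×343)/(2×96485) × (-7.601) = 0.620 + 0.112 = 0.732 V.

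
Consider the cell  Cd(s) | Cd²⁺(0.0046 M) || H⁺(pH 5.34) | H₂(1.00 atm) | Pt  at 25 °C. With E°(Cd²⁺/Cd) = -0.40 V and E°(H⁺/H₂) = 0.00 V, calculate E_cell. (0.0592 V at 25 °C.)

The hydrogen couple is the cathode, so E°_cell = 0.40 V; n = 2.
[H⁺] = 10^(−5.34) = 4.6 × 10^-6 M, and Q = [Cd²⁺]·P(H₂) / [H⁺]^2 = 2.2 × 10^8.
E = E° − (0.0592/2) log Q = 0.40 − (0.0592/2)(8.343) = 0.153 V.

0.15 V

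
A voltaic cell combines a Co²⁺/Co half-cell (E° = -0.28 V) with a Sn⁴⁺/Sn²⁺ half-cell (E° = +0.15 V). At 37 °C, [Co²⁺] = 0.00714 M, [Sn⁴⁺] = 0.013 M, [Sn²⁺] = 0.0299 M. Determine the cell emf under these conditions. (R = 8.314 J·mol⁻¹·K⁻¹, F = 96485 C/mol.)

0.485 V

The Sn⁴⁺/Sn²⁺ couple has the higher reduction potential and acts as the cathode, so E°_cell = +0.15 − (-0.28) = 0.43 V.
Balancing electrons gives n = 2; the reaction quotient is Q = [Co²⁺]·[Sn²⁺]/[Sn⁴⁺] = 0.0164.
E = E° − (RT/nF) ln Q = 0.43 − (8.314×310)/(2×96485) × (-4.109) = 0.430 + 0.055 = 0.485 V.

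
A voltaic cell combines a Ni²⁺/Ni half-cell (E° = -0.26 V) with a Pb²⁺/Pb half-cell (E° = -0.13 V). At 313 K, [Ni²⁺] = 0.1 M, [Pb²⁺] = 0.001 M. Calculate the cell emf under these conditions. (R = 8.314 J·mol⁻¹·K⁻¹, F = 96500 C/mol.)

The Pb²⁺/Pb couple has the higher reduction potential and acts as the cathode, so E°_cell = -0.13 − (-0.26) = 0.13 V.
Balancing electrons gives n = 2; the reaction quotient is Q = [Ni²⁺]/[Pb²⁺] = 100.
E = E° − (RT/nF) ln Q = 0.13 − (8.314×313)/(2×96500) × (4.605) = 0.130 − 0.062 = 0.068 V.

0.068 V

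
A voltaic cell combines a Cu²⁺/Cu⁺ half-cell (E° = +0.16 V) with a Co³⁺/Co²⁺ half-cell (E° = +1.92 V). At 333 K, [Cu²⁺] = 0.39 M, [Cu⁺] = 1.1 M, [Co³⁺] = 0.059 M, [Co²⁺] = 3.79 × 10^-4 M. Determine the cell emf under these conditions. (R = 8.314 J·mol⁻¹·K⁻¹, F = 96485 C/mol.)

1.93 V

The Co³⁺/Co²⁺ couple has the higher reduction potential and acts as the cathode, so E°_cell = +1.92 − (+0.16) = 1.76 V.
Balancing electrons gives n = 1; the reaction quotient is Q = [Cu²⁺]·[Co²⁺]/([Cu⁺]·[Co³⁺]) = 0.00228.
E = E° − (RT/nF) ln Q = 1.76 − (8.314×333)/(1×96485) × (-6.085) = 1.760 + 0.175 = 1.935 V.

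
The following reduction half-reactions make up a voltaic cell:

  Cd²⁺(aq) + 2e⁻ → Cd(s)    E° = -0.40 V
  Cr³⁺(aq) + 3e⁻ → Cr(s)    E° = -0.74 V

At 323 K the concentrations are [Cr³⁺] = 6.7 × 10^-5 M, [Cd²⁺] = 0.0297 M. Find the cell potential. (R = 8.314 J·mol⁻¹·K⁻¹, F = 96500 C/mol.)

The Cd²⁺/Cd couple has the higher reduction potential and acts as the cathode, so E°_cell = -0.40 − (-0.74) = 0.34 V.
Balancing electrons gives n = 6; the reaction quotient is Q = [Cr³⁺]^2/[Cd²⁺]^3 = 1.71 × 10^-4.
E = E° − (RT/nF) ln Q = 0.34 − (8.314×323)/(6×96500) × (-8.672) = 0.340 + 0.040 = 0.380 V.

0.380 V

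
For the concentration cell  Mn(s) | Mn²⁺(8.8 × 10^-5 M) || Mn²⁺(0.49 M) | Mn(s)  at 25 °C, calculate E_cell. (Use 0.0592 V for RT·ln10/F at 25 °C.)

Both half-cells are Mn²⁺/Mn, so E°_cell = 0. The concentrated side is the cathode; the cell reaction moves Mn²⁺ from high to low concentration with n = 2.
Q = [Mn²⁺]_dilute/[Mn²⁺]_conc = 8.8 × 10^-5/0.49 = 1.8 × 10^-4.
E = 0 − (0.0592/2) log Q = −(0.0592/2)(-3.746) = 0.1109 V.

0.11 V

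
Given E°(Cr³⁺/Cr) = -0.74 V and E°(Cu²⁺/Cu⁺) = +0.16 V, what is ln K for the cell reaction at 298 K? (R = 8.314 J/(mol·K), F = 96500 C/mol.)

ln K = 105.2

E°_cell = +0.16 − (-0.74) = 0.90 V, with n = 3 electrons transferred.
At equilibrium E = 0, so the Nernst equation gives ln K = nFE°/RT = (3)(96500)(0.90)/((8.314)(298)) = 105.16.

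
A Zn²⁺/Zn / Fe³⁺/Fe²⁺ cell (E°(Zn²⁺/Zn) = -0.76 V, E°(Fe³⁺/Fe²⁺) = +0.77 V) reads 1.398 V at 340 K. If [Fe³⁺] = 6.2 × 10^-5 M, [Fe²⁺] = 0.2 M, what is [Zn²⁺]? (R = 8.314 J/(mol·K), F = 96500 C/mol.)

From the Nernst equation, ln Q = nF(E° − E)/RT = 2×96500×(1.53 − 1.398)/(8.314×340) = 9.012, so Q = 8200.
With Q = [Zn²⁺]·[Fe²⁺]^2/[Fe³⁺]^2 and the known concentrations, [Zn²⁺] in the numerator gives [Zn²⁺] = 7.9 × 10^-4 M.

7.9 × 10^-4 M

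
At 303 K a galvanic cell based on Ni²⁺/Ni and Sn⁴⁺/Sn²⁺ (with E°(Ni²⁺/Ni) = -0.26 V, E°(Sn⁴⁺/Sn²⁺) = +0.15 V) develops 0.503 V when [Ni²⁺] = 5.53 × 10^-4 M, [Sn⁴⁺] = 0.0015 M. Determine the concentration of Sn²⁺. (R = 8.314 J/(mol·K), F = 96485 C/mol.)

From the Nernst equation, ln Q = nF(E° − E)/RT = 2×96485×(0.41 − 0.503)/(8.314×303) = -7.124, so Q = 8.06 × 10^-4.
With Q = [Ni²⁺]·[Sn²⁺]/[Sn⁴⁺] and the known concentrations, [Sn²⁺] in the numerator gives [Sn²⁺] = 0.0022 M.

0.0022 M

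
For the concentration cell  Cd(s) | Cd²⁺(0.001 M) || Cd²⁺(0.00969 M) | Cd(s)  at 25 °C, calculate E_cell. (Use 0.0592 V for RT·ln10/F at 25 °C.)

0.029 V

Both half-cells are Cd²⁺/Cd, so E°_cell = 0. The concentrated side is the cathode; the cell reaction moves Cd²⁺ from high to low concentration with n = 2.
Q = [Cd²⁺]_dilute/[Cd²⁺]_conc = 0.001/0.00969 = 0.103.
E = 0 − (0.0592/2) log Q = −(0.0592/2)(-0.986) = 0.0292 V.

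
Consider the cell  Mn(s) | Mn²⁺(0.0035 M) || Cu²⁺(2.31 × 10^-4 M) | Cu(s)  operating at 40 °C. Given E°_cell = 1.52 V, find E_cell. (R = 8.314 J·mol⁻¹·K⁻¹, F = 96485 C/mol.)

Balancing electrons gives n = 2; the reaction quotient is Q = [Mn²⁺]/[Cu²⁺] = 15.2.
E = E° − (RT/nF) ln Q = 1.52 − (8.314×313)/(2×96485) × (2.718) = 1.520 − 0.037 = 1.483 V.

1.48 V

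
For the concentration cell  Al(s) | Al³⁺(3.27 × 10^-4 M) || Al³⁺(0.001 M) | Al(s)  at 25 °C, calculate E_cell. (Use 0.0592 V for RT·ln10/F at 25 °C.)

Both half-cells are Al³⁺/Al, so E°_cell = 0. The concentrated side is the cathode; the cell reaction moves Al³⁺ from high to low concentration with n = 3.
Q = [Al³⁺]_dilute/[Al³⁺]_conc = 3.27 × 10^-4/0.001 = 0.327.
E = 0 − (0.0592/3) log Q = −(0.0592/3)(-0.485) = 0.0096 V.

0.010 V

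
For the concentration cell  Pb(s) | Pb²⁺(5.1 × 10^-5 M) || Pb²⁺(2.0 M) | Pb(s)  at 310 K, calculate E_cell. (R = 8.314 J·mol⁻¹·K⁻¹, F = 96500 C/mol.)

0.14 V

Both half-cells are Pb²⁺/Pb, so E°_cell = 0. The concentrated side is the cathode; the cell reaction moves Pb²⁺ from high to low concentration with n = 2.
Q = [Pb²⁺]_dilute/[Pb²⁺]_conc = 5.1 × 10^-5/2.0 = 2.55 × 10^-5.
E = 0 − (RT/nF) ln Q = −((8.314×310)/(2×96500))(-10.577) = 0.1412 V.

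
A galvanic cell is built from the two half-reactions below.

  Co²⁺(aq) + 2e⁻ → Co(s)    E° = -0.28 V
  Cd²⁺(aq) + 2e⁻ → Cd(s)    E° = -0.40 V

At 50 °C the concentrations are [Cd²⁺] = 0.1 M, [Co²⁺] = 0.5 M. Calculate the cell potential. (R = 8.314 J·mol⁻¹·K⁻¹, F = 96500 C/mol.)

0.142 V

The Co²⁺/Co couple has the higher reduction potential and acts as the cathode, so E°_cell = -0.28 − (-0.40) = 0.12 V.
Balancing electrons gives n = 2; the reaction quotient is Q = [Cd²⁺]/[Co²⁺] = 0.200.
E = E° − (RT/nF) ln Q = 0.12 − (8.314×323)/(2×96500) × (-1.609) = 0.120 + 0.022 = 0.142 V.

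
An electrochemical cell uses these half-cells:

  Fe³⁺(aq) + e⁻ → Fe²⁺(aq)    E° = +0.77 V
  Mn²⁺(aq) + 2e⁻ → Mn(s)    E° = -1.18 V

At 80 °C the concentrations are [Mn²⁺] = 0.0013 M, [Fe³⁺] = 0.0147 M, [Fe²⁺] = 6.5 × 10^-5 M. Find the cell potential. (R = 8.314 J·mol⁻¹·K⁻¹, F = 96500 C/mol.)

2.22 V

The Fe³⁺/Fe²⁺ couple has the higher reduction potential and acts as the cathode, so E°_cell = +0.77 − (-1.18) = 1.95 V.
Balancing electrons gives n = 2; the reaction quotient is Q = [Mn²⁺]·[Fe²⁺]^2/[Fe³⁺]^2 = 2.54 × 10^-8.
E = E° − (RT/nF) ln Q = 1.95 − (8.314×353)/(2×96500) × (-17.488) = 1.950 + 0.266 = 2.216 V.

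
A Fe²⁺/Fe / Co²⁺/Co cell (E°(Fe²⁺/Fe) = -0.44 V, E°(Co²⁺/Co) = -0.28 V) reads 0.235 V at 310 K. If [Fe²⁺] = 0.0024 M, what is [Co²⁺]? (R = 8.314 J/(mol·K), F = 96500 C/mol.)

0.66 M

From the Nernst equation, ln Q = nF(E° − E)/RT = 2×96500×(0.16 − 0.235)/(8.314×310) = -5.616, so Q = 0.00364.
With Q = [Fe²⁺]/[Co²⁺] and the known concentrations, [Co²⁺] in the denominator gives [Co²⁺] = 0.66 M.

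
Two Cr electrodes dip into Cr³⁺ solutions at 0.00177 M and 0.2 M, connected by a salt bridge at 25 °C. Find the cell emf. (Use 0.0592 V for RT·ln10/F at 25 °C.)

0.041 V

Both half-cells are Cr³⁺/Cr, so E°_cell = 0. The concentrated side is the cathode; the cell reaction moves Cr³⁺ from high to low concentration with n = 3.
Q = [Cr³⁺]_dilute/[Cr³⁺]_conc = 0.00177/0.2 = 0.00885.
E = 0 − (0.0592/3) log Q = −(0.0592/3)(-2.053) = 0.0405 V.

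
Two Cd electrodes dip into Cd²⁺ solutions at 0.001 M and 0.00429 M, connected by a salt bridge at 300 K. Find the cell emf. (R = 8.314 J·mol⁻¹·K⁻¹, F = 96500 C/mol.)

Both half-cells are Cd²⁺/Cd, so E°_cell = 0. The concentrated side is the cathode; the cell reaction moves Cd²⁺ from high to low concentration with n = 2.
Q = [Cd²⁺]_dilute/[Cd²⁺]_conc = 0.001/0.00429 = 0.233.
E = 0 − (RT/nF) ln Q = −((8.314×300)/(2×96500))(-1.456) = 0.0188 V.

0.019 V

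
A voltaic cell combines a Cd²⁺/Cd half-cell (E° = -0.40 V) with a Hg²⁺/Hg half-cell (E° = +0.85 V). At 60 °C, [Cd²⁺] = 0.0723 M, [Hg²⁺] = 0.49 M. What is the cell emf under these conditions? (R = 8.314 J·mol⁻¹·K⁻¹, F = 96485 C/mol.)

1.28 V

The Hg²⁺/Hg couple has the higher reduction potential and acts as the cathode, so E°_cell = +0.85 − (-0.40) = 1.25 V.
Balancing electrons gives n = 2; the reaction quotient is Q = [Cd²⁺]/[Hg²⁺] = 0.148.
E = E° − (RT/nF) ln Q = 1.25 − (8.314×333)/(2×96485) × (-1.914) = 1.250 + 0.027 = 1.277 V.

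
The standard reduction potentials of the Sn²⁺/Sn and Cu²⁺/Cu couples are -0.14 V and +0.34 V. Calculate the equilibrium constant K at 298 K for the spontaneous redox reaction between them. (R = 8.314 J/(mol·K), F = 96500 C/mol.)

1.7 × 10^16

E°_cell = +0.34 − (-0.14) = 0.48 V, with n = 2 electrons transferred.
At equilibrium E = 0, so the Nernst equation gives ln K = nFE°/RT = (2)(96500)(0.48)/((8.314)(298)) = 37.39.
K = e^37.39 = 1.7 × 10^16.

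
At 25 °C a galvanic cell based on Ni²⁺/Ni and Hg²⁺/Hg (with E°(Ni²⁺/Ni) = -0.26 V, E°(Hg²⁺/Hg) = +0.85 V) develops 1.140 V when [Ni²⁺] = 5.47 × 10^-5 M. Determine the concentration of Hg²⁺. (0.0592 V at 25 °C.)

5.6 × 10^-4 M

From the Nernst equation, log Q = n(E° − E)/0.0592 = 2(1.11 − 1.140)/0.0592 = -1.014, so Q = 0.0969.
With Q = [Ni²⁺]/[Hg²⁺] and the known concentrations, [Hg²⁺] in the denominator gives [Hg²⁺] = 5.6 × 10^-4 M.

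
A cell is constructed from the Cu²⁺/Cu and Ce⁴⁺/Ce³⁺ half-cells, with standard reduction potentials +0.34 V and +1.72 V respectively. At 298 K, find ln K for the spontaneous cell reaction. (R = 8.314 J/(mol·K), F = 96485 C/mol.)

ln K = 107.5

E°_cell = +1.72 − (+0.34) = 1.38 V, with n = 2 electrons transferred.
At equilibrium E = 0, so the Nernst equation gives ln K = nFE°/RT = (2)(96485)(1.38)/((8.314)(298)) = 107.48.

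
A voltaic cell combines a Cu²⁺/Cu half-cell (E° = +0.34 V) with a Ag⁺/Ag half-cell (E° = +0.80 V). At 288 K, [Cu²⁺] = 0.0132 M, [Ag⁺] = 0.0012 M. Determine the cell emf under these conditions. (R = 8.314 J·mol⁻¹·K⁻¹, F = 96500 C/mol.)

0.347 V

The Ag⁺/Ag couple has the higher reduction potential and acts as the cathode, so E°_cell = +0.80 − (+0.34) = 0.46 V.
Balancing electrons gives n = 2; the reaction quotient is Q = [Cu²⁺]/[Ag⁺]^2 = 9170.
E = E° − (RT/nF) ln Q = 0.46 − (8.314×288)/(2×96500) × (9.123) = 0.460 − 0.113 = 0.347 V.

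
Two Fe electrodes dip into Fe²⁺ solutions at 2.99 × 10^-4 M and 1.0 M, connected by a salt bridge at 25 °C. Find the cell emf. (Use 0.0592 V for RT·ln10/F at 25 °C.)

Both half-cells are Fe²⁺/Fe, so E°_cell = 0. The concentrated side is the cathode; the cell reaction moves Fe²⁺ from high to low concentration with n = 2.
Q = [Fe²⁺]_dilute/[Fe²⁺]_conc = 2.99 × 10^-4/1.0 = 2.99 × 10^-4.
E = 0 − (0.0592/2) log Q = −(0.0592/2)(-3.524) = 0.1043 V.

0.10 V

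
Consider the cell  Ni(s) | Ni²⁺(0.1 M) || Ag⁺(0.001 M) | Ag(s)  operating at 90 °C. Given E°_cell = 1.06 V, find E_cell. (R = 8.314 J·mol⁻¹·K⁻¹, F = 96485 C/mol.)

0.880 V

Balancing electrons gives n = 2; the reaction quotient is Q = [Ni²⁺]/[Ag⁺]^2 = 1 × 10^5.
E = E° − (RT/nF) ln Q = 1.06 − (8.314×363)/(2×96485) × (11.513) = 1.060 − 0.180 = 0.880 V.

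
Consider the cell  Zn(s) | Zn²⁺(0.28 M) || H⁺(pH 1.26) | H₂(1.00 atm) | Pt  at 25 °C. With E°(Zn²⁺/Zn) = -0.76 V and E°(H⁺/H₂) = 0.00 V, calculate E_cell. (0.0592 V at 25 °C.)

0.70 V

The hydrogen couple is the cathode, so E°_cell = 0.76 V; n = 2.
[H⁺] = 10^(−1.26) = 0.055 M, and Q = [Zn²⁺]·P(H₂) / [H⁺]^2 = 92.7.
E = E° − (0.0592/2) log Q = 0.76 − (0.0592/2)(1.967) = 0.702 V.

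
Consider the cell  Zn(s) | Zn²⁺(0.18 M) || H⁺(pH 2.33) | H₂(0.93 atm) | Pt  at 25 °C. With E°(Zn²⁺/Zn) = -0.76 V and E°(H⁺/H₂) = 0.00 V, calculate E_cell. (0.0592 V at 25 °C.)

The hydrogen couple is the cathode, so E°_cell = 0.76 V; n = 2.
[H⁺] = 10^(−2.33) = 0.0047 M, and Q = [Zn²⁺]·P(H₂) / [H⁺]^2 = 7650.
E = E° − (0.0592/2) log Q = 0.76 − (0.0592/2)(3.884) = 0.645 V.

0.65 V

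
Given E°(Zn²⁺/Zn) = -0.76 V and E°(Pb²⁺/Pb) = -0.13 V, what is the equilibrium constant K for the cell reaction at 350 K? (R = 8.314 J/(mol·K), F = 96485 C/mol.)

E°_cell = -0.13 − (-0.76) = 0.63 V, with n = 2 electrons transferred.
At equilibrium E = 0, so the Nernst equation gives ln K = nFE°/RT = (2)(96485)(0.63)/((8.314)(350)) = 41.78.
K = e^41.78 = 1.4 × 10^18.

1.4 × 10^18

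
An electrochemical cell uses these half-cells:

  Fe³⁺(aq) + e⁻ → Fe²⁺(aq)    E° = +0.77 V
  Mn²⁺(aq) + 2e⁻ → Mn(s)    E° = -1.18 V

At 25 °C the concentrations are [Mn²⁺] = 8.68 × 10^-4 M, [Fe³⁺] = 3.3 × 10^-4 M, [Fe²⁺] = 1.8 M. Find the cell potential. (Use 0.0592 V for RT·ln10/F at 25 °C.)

1.82 V

The Fe³⁺/Fe²⁺ couple has the higher reduction potential and acts as the cathode, so E°_cell = +0.77 − (-1.18) = 1.95 V.
Balancing electrons gives n = 2; the reaction quotient is Q = [Mn²⁺]·[Fe²⁺]^2/[Fe³⁺]^2 = 2.58 × 10^4.
At 25 °C, E = E° − (0.0592/n) log Q = 1.95 − (0.0592/2)(4.412) = 1.950 − 0.131 = 1.819 V.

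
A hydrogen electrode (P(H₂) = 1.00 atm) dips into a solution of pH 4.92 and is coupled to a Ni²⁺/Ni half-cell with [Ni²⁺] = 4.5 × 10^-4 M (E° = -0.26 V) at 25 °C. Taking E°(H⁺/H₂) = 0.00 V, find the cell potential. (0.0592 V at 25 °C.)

0.068 V

The hydrogen couple is the cathode, so E°_cell = 0.26 V; n = 2.
[H⁺] = 10^(−4.92) = 1.2 × 10^-5 M, and Q = [Ni²⁺]·P(H₂) / [H⁺]^2 = 3.11 × 10^6.
E = E° − (0.0592/2) log Q = 0.26 − (0.0592/2)(6.493) = 0.068 V.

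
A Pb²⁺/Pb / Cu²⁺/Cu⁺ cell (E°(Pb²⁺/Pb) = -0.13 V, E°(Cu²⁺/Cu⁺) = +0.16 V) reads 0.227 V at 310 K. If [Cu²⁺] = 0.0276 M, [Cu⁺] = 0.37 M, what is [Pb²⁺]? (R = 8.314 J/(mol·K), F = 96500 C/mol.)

0.62 M

From the Nernst equation, ln Q = nF(E° − E)/RT = 2×96500×(0.29 − 0.227)/(8.314×310) = 4.718, so Q = 112.
With Q = [Pb²⁺]·[Cu⁺]^2/[Cu²⁺]^2 and the known concentrations, [Pb²⁺] in the numerator gives [Pb²⁺] = 0.62 M.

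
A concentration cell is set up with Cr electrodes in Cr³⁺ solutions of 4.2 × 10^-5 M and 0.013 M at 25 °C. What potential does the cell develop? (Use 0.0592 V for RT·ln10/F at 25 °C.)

Both half-cells are Cr³⁺/Cr, so E°_cell = 0. The concentrated side is the cathode; the cell reaction moves Cr³⁺ from high to low concentration with n = 3.
Q = [Cr³⁺]_dilute/[Cr³⁺]_conc = 4.2 × 10^-5/0.013 = 0.00323.
E = 0 − (0.0592/3) log Q = −(0.0592/3)(-2.491) = 0.0492 V.

0.049 V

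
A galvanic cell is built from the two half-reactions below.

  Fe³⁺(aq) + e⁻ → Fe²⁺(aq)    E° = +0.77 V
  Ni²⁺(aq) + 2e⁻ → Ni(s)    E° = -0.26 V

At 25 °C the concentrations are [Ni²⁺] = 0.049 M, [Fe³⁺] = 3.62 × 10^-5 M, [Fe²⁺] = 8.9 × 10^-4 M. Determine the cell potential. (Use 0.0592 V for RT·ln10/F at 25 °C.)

0.986 V

The Fe³⁺/Fe²⁺ couple has the higher reduction potential and acts as the cathode, so E°_cell = +0.77 − (-0.26) = 1.03 V.
Balancing electrons gives n = 2; the reaction quotient is Q = [Ni²⁺]·[Fe²⁺]^2/[Fe³⁺]^2 = 29.6.
At 25 °C, E = E° − (0.0592/n) log Q = 1.03 − (0.0592/2)(1.472) = 1.030 − 0.044 = 0.986 V.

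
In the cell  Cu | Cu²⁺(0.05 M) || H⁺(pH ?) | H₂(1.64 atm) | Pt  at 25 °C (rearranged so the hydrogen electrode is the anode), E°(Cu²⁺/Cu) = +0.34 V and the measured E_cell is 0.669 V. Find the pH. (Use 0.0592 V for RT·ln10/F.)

E°_cell = 0.34 V and n = 2.
log Q = n(E° − E)/0.0592 = 2×(0.34 − 0.669)/0.0592 = -11.115.
With Q = [H⁺]^2 / ([Cu²⁺]·P(H₂)), solving for [H⁺] gives log[H⁺] = -6.101, so pH = 6.10.

pH = 6.10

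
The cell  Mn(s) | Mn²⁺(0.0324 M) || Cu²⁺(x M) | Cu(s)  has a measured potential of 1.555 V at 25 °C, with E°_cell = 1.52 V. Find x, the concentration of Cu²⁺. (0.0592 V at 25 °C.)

From the Nernst equation, log Q = n(E° − E)/0.0592 = 2(1.52 − 1.555)/0.0592 = -1.182, so Q = 0.0657.
With Q = [Mn²⁺]/[Cu²⁺] and the known concentrations, [Cu²⁺] in the denominator gives [Cu²⁺] = 0.49 M.

0.49 M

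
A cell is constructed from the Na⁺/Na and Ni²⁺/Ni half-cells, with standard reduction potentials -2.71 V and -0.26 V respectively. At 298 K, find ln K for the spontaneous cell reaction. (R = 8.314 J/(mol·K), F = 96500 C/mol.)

ln K = 190.9

E°_cell = -0.26 − (-2.71) = 2.45 V, with n = 2 electrons transferred.
At equilibrium E = 0, so the Nernst equation gives ln K = nFE°/RT = (2)(96500)(2.45)/((8.314)(298)) = 190.85.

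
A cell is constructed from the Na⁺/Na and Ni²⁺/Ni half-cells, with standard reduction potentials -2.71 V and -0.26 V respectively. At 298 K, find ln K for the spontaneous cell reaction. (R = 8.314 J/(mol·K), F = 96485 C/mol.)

ln K = 190.8

E°_cell = -0.26 − (-2.71) = 2.45 V, with n = 2 electrons transferred.
At equilibrium E = 0, so the Nernst equation gives ln K = nFE°/RT = (2)(96485)(2.45)/((8.314)(298)) = 190.82.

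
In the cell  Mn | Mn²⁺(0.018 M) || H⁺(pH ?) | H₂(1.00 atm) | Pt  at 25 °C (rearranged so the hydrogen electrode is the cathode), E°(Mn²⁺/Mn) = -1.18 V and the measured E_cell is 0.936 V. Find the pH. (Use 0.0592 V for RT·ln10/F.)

pH = 4.99

E°_cell = 1.18 V and n = 2.
log Q = n(E° − E)/0.0592 = 2×(1.18 − 0.936)/0.0592 = 8.243.
With Q = [Mn²⁺]·P(H₂) / [H⁺]^2, solving for [H⁺] gives log[H⁺] = -4.994, so pH = 4.99.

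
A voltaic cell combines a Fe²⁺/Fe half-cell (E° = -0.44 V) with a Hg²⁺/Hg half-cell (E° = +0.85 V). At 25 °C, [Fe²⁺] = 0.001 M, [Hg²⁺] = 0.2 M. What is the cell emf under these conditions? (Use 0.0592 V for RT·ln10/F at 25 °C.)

1.36 V

The Hg²⁺/Hg couple has the higher reduction potential and acts as the cathode, so E°_cell = +0.85 − (-0.44) = 1.29 V.
Balancing electrons gives n = 2; the reaction quotient is Q = [Fe²⁺]/[Hg²⁺] = 0.00500.
At 25 °C, E = E° − (0.0592/n) log Q = 1.29 − (0.0592/2)(-2.301) = 1.290 + 0.068 = 1.358 V.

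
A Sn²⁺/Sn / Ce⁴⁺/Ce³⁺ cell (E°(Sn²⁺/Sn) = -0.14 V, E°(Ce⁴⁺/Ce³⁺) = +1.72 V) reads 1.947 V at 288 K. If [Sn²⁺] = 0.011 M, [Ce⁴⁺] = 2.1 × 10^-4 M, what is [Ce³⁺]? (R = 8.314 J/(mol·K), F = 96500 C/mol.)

From the Nernst equation, ln Q = nF(E° − E)/RT = 2×96500×(1.86 − 1.947)/(8.314×288) = -7.013, so Q = 9.01 × 10^-4.
With Q = [Sn²⁺]·[Ce³⁺]^2/[Ce⁴⁺]^2 and the known concentrations, [Ce³⁺]^2 in the numerator gives [Ce³⁺] = 6 × 10^-5 M.

6 × 10^-5 M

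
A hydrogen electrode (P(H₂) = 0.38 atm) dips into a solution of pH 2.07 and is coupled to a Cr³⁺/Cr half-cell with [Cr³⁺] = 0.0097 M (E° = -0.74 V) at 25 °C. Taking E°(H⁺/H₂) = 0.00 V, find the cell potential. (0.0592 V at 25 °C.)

0.67 V

The hydrogen couple is the cathode, so E°_cell = 0.74 V; n = 6.
[H⁺] = 10^(−2.07) = 0.0085 M, and Q = [Cr³⁺]^2·P(H₂)^3 / [H⁺]^6 = 1.36 × 10^7.
E = E° − (0.0592/6) log Q = 0.74 − (0.0592/6)(7.133) = 0.670 V.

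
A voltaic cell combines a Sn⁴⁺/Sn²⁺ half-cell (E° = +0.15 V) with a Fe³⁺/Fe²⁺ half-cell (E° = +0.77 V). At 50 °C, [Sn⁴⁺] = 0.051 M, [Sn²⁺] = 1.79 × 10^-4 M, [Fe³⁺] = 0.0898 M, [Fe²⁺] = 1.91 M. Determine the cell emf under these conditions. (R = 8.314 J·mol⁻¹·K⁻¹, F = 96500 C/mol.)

0.456 V

The Fe³⁺/Fe²⁺ couple has the higher reduction potential and acts as the cathode, so E°_cell = +0.77 − (+0.15) = 0.62 V.
Balancing electrons gives n = 2; the reaction quotient is Q = [Sn⁴⁺]·[Fe²⁺]^2/([Sn²⁺]·[Fe³⁺]^2) = 1.29 × 10^5.
E = E° − (RT/nF) ln Q = 0.62 − (8.314×323)/(2×96500) × (11.767) = 0.620 − 0.164 = 0.456 V.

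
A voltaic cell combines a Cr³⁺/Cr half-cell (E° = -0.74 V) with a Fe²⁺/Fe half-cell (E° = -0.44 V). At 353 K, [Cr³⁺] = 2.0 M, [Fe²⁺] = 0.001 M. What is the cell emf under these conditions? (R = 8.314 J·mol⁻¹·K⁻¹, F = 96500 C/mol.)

0.188 V

The Fe²⁺/Fe couple has the higher reduction potential and acts as the cathode, so E°_cell = -0.44 − (-0.74) = 0.30 V.
Balancing electrons gives n = 6; the reaction quotient is Q = [Cr³⁺]^2/[Fe²⁺]^3 = 4 × 10^9.
E = E° − (RT/nF) ln Q = 0.30 − (8.314×353)/(6×96500) × (22.110) = 0.300 − 0.112 = 0.188 V.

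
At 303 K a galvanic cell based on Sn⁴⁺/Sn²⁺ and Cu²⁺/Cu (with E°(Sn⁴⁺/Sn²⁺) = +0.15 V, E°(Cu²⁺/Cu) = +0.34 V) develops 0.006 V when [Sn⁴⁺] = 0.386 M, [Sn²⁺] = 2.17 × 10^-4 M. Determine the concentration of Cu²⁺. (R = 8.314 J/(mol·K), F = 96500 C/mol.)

From the Nernst equation, ln Q = nF(E° − E)/RT = 2×96500×(0.19 − 0.006)/(8.314×303) = 14.097, so Q = 1.32 × 10^6.
With Q = [Sn⁴⁺]/([Sn²⁺]·[Cu²⁺]) and the known concentrations, [Cu²⁺] in the denominator gives [Cu²⁺] = 0.0013 M.

0.0013 M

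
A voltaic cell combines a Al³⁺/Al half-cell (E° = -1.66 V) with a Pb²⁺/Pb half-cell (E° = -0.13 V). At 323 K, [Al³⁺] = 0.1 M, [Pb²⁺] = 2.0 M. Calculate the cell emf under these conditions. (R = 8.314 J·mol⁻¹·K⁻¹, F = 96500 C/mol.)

The Pb²⁺/Pb couple has the higher reduction potential and acts as the cathode, so E°_cell = -0.13 − (-1.66) = 1.53 V.
Balancing electrons gives n = 6; the reaction quotient is Q = [Al³⁺]^2/[Pb²⁺]^3 = 0.00125.
E = E° − (RT/nF) ln Q = 1.53 − (8.314×323)/(6×96500) × (-6.685) = 1.530 + 0.031 = 1.561 V.

1.56 V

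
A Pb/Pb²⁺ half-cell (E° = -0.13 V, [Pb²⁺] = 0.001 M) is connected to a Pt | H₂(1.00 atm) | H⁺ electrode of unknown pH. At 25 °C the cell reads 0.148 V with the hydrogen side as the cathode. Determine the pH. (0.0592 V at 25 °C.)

pH = 1.20

E°_cell = 0.13 V and n = 2.
log Q = n(E° − E)/0.0592 = 2×(0.13 − 0.148)/0.0592 = -0.608.
With Q = [Pb²⁺]·P(H₂) / [H⁺]^2, solving for [H⁺] gives log[H⁺] = -1.196, so pH = 1.20.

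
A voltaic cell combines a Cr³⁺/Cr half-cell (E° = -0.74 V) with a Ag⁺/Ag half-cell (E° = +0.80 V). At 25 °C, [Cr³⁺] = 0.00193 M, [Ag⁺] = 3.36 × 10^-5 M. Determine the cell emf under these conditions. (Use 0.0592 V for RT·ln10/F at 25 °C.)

The Ag⁺/Ag couple has the higher reduction potential and acts as the cathode, so E°_cell = +0.80 − (-0.74) = 1.54 V.
Balancing electrons gives n = 3; the reaction quotient is Q = [Cr³⁺]/[Ag⁺]^3 = 5.09 × 10^10.
At 25 °C, E = E° − (0.0592/n) log Q = 1.54 − (0.0592/3)(10.707) = 1.540 − 0.211 = 1.329 V.

1.33 V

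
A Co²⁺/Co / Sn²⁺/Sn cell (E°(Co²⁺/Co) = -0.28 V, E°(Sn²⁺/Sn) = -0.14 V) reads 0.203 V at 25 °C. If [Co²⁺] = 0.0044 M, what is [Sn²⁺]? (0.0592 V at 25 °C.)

0.59 M

From the Nernst equation, log Q = n(E° − E)/0.0592 = 2(0.14 − 0.203)/0.0592 = -2.128, so Q = 0.00744.
With Q = [Co²⁺]/[Sn²⁺] and the known concentrations, [Sn²⁺] in the denominator gives [Sn²⁺] = 0.59 M.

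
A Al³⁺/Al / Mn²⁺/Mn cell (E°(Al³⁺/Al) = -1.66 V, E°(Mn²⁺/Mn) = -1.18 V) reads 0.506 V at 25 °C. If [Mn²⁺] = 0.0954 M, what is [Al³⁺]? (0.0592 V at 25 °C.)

From the Nernst equation, log Q = n(E° − E)/0.0592 = 6(0.48 − 0.506)/0.0592 = -2.635, so Q = 0.00232.
With Q = [Al³⁺]^2/[Mn²⁺]^3 and the known concentrations, [Al³⁺]^2 in the numerator gives [Al³⁺] = 0.0014 M.

0.0014 M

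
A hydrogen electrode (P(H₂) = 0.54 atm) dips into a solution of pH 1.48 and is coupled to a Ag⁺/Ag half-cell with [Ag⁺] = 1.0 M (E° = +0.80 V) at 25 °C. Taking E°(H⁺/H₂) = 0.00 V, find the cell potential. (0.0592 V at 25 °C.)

0.88 V

The Ag⁺/Ag couple is the cathode, so E°_cell = 0.80 V; n = 2.
[H⁺] = 10^(−1.48) = 0.033 M, and Q = [H⁺]^2 / ([Ag⁺]^2·P(H₂)) = 0.00203.
E = E° − (0.0592/2) log Q = 0.80 − (0.0592/2)(-2.692) = 0.880 V.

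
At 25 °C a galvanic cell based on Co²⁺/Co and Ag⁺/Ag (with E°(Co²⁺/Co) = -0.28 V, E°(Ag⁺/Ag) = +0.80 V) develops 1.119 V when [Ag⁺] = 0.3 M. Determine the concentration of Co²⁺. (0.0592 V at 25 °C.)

0.0043 M

From the Nernst equation, log Q = n(E° − E)/0.0592 = 2(1.08 − 1.119)/0.0592 = -1.318, so Q = 0.0481.
With Q = [Co²⁺]/[Ag⁺]^2 and the known concentrations, [Co²⁺] in the numerator gives [Co²⁺] = 0.0043 M.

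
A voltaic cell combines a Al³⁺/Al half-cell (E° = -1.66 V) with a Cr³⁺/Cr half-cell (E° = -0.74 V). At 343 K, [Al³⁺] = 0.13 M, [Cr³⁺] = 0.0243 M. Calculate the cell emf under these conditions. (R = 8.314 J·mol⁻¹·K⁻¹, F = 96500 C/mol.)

0.903 V

The Cr³⁺/Cr couple has the higher reduction potential and acts as the cathode, so E°_cell = -0.74 − (-1.66) = 0.92 V.
Balancing electrons gives n = 3; the reaction quotient is Q = [Al³⁺]/[Cr³⁺] = 5.35.
E = E° − (RT/nF) ln Q = 0.92 − (8.314×343)/(3×96500) × (1.677) = 0.920 − 0.017 = 0.903 V.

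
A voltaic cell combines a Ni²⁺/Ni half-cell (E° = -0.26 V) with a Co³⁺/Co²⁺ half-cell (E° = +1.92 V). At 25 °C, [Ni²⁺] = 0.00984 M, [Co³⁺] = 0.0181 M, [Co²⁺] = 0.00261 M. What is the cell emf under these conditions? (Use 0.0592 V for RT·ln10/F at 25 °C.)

The Co³⁺/Co²⁺ couple has the higher reduction potential and acts as the cathode, so E°_cell = +1.92 − (-0.26) = 2.18 V.
Balancing electrons gives n = 2; the reaction quotient is Q = [Ni²⁺]·[Co²⁺]^2/[Co³⁺]^2 = 2.05 × 10^-4.
At 25 °C, E = E° − (0.0592/n) log Q = 2.18 − (0.0592/2)(-3.689) = 2.180 + 0.109 = 2.289 V.

2.29 V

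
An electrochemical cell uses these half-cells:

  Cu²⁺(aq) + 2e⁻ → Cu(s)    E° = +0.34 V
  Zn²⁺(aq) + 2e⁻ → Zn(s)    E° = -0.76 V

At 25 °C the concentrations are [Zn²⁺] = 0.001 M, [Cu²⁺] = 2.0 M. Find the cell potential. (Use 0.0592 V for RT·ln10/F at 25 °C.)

1.20 V

The Cu²⁺/Cu couple has the higher reduction potential and acts as the cathode, so E°_cell = +0.34 − (-0.76) = 1.10 V.
Balancing electrons gives n = 2; the reaction quotient is Q = [Zn²⁺]/[Cu²⁺] = 5 × 10^-4.
At 25 °C, E = E° − (0.0592/n) log Q = 1.10 − (0.0592/2)(-3.301) = 1.100 + 0.098 = 1.198 V.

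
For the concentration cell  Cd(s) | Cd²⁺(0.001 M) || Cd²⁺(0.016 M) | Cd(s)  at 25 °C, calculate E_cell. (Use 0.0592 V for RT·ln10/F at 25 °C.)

Both half-cells are Cd²⁺/Cd, so E°_cell = 0. The concentrated side is the cathode; the cell reaction moves Cd²⁺ from high to low concentration with n = 2.
Q = [Cd²⁺]_dilute/[Cd²⁺]_conc = 0.001/0.016 = 0.0625.
E = 0 − (0.0592/2) log Q = −(0.0592/2)(-1.204) = 0.0356 V.

0.036 V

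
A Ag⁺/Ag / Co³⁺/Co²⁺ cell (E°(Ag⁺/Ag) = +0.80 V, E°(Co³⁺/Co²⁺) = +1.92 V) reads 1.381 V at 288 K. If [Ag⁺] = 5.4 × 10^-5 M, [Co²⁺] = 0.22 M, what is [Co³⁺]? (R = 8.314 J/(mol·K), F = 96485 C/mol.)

0.44 M

From the Nernst equation, ln Q = nF(E° − E)/RT = 1×96485×(1.12 − 1.381)/(8.314×288) = -10.517, so Q = 2.71 × 10^-5.
With Q = [Ag⁺]·[Co²⁺]/[Co³⁺] and the known concentrations, [Co³⁺] in the denominator gives [Co³⁺] = 0.44 M.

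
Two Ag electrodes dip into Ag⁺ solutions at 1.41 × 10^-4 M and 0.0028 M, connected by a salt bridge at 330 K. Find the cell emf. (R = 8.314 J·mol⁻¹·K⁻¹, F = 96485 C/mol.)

Both half-cells are Ag⁺/Ag, so E°_cell = 0. The concentrated side is the cathode; the cell reaction moves Ag⁺ from high to low concentration with n = 1.
Q = [Ag⁺]_dilute/[Ag⁺]_conc = 1.41 × 10^-4/0.0028 = 0.0504.
E = 0 − (RT/nF) ln Q = −((8.314×330)/(1×96485))(-2.989) = 0.0850 V.

0.085 V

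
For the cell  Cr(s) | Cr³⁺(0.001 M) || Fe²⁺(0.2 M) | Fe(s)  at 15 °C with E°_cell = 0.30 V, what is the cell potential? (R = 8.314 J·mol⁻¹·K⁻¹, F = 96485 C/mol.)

0.337 V

Balancing electrons gives n = 6; the reaction quotient is Q = [Cr³⁺]^2/[Fe²⁺]^3 = 1.25 × 10^-4.
E = E° − (RT/nF) ln Q = 0.30 − (8.314×288)/(6×96485) × (-8.987) = 0.300 + 0.037 = 0.337 V.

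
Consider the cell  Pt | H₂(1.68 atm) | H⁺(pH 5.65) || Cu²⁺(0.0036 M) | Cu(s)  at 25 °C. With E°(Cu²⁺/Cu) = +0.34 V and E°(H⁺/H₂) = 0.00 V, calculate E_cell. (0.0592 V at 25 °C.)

0.61 V

The Cu²⁺/Cu couple is the cathode, so E°_cell = 0.34 V; n = 2.
[H⁺] = 10^(−5.65) = 2.2 × 10^-6 M, and Q = [H⁺]^2 / ([Cu²⁺]·P(H₂)) = 8.29 × 10^-10.
E = E° − (0.0592/2) log Q = 0.34 − (0.0592/2)(-9.082) = 0.609 V.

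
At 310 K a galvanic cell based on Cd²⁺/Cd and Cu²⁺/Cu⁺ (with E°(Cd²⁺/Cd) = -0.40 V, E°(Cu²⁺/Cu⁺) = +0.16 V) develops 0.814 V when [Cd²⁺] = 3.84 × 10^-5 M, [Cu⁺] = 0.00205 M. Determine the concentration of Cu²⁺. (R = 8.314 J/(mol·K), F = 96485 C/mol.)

0.17 M

From the Nernst equation, ln Q = nF(E° − E)/RT = 2×96485×(0.56 − 0.814)/(8.314×310) = -19.017, so Q = 5.51 × 10^-9.
With Q = [Cd²⁺]·[Cu⁺]^2/[Cu²⁺]^2 and the known concentrations, [Cu²⁺]^2 in the denominator gives [Cu²⁺] = 0.17 M.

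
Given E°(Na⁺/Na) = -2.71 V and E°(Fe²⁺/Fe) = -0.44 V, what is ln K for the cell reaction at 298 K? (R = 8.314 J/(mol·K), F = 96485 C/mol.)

E°_cell = -0.44 − (-2.71) = 2.27 V, with n = 2 electrons transferred.
At equilibrium E = 0, so the Nernst equation gives ln K = nFE°/RT = (2)(96485)(2.27)/((8.314)(298)) = 176.80.

ln K = 176.8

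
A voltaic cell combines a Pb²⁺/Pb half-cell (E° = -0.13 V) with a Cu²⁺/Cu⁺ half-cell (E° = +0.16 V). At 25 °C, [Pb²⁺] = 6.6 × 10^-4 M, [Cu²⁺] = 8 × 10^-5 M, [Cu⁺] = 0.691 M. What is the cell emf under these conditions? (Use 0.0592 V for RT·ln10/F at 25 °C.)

0.151 V

The Cu²⁺/Cu⁺ couple has the higher reduction potential and acts as the cathode, so E°_cell = +0.16 − (-0.13) = 0.29 V.
Balancing electrons gives n = 2; the reaction quotient is Q = [Pb²⁺]·[Cu⁺]^2/[Cu²⁺]^2 = 4.92 × 10^4.
At 25 °C, E = E° − (0.0592/n) log Q = 0.29 − (0.0592/2)(4.692) = 0.290 − 0.139 = 0.151 V.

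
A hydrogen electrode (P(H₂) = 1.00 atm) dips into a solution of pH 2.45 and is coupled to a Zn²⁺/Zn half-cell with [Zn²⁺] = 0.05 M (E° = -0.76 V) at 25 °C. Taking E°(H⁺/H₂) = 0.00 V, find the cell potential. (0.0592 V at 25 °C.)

The hydrogen couple is the cathode, so E°_cell = 0.76 V; n = 2.
[H⁺] = 10^(−2.45) = 0.0035 M, and Q = [Zn²⁺]·P(H₂) / [H⁺]^2 = 3970.
E = E° − (0.0592/2) log Q = 0.76 − (0.0592/2)(3.599) = 0.653 V.

0.65 V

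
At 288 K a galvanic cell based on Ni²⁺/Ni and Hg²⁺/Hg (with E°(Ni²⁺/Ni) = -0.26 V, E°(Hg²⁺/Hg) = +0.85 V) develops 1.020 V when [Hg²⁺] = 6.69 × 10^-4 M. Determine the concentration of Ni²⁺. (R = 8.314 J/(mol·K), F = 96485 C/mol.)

0.95 M

From the Nernst equation, ln Q = nF(E° − E)/RT = 2×96485×(1.11 − 1.020)/(8.314×288) = 7.253, so Q = 1410.
With Q = [Ni²⁺]/[Hg²⁺] and the known concentrations, [Ni²⁺] in the numerator gives [Ni²⁺] = 0.95 M.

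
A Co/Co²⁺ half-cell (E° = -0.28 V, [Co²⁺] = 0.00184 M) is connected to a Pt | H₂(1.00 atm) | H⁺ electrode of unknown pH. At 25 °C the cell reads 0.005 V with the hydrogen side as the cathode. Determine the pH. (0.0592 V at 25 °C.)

E°_cell = 0.28 V and n = 2.
log Q = n(E° − E)/0.0592 = 2×(0.28 − 0.005)/0.0592 = 9.291.
With Q = [Co²⁺]·P(H₂) / [H⁺]^2, solving for [H⁺] gives log[H⁺] = -6.013, so pH = 6.01.

pH = 6.01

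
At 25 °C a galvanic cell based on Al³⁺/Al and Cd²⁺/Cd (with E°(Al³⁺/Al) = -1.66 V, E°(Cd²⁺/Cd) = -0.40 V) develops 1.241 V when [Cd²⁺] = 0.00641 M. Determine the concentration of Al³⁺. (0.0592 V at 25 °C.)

0.0047 M

From the Nernst equation, log Q = n(E° − E)/0.0592 = 6(1.26 − 1.241)/0.0592 = 1.926, so Q = 84.3.
With Q = [Al³⁺]^2/[Cd²⁺]^3 and the known concentrations, [Al³⁺]^2 in the numerator gives [Al³⁺] = 0.0047 M.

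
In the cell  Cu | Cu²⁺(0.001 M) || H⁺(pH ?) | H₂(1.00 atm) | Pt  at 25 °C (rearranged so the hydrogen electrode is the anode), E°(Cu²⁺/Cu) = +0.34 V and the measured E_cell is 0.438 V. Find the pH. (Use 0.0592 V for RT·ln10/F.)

E°_cell = 0.34 V and n = 2.
log Q = n(E° − E)/0.0592 = 2×(0.34 − 0.438)/0.0592 = -3.311.
With Q = [H⁺]^2 / ([Cu²⁺]·P(H₂)), solving for [H⁺] gives log[H⁺] = -3.155, so pH = 3.16.

pH = 3.16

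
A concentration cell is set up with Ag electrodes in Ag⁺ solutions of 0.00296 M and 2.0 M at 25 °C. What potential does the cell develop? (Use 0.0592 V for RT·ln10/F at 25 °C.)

Both half-cells are Ag⁺/Ag, so E°_cell = 0. The concentrated side is the cathode; the cell reaction moves Ag⁺ from high to low concentration with n = 1.
Q = [Ag⁺]_dilute/[Ag⁺]_conc = 0.00296/2.0 = 0.00148.
E = 0 − (0.0592/1) log Q = −(0.0592/1)(-2.830) = 0.1675 V.

0.17 V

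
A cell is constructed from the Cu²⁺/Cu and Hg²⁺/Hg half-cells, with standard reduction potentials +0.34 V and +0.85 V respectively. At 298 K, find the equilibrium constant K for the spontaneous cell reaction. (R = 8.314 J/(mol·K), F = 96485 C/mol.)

1.8 × 10^17

E°_cell = +0.85 − (+0.34) = 0.51 V, with n = 2 electrons transferred.
At equilibrium E = 0, so the Nernst equation gives ln K = nFE°/RT = (2)(96485)(0.51)/((8.314)(298)) = 39.72.
K = e^39.72 = 1.8 × 10^17.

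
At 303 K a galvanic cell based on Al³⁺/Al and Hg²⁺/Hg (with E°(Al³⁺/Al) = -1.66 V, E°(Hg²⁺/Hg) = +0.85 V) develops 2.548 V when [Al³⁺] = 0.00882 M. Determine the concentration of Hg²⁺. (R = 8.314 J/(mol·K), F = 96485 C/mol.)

From the Nernst equation, ln Q = nF(E° − E)/RT = 6×96485×(2.51 − 2.548)/(8.314×303) = -8.733, so Q = 1.61 × 10^-4.
With Q = [Al³⁺]^2/[Hg²⁺]^3 and the known concentrations, [Hg²⁺]^3 in the denominator gives [Hg²⁺] = 0.78 M.

0.78 M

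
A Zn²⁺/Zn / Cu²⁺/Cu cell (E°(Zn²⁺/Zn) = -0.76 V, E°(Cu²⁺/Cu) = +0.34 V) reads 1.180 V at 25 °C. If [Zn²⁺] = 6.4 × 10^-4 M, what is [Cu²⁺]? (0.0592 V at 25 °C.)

0.32 M

From the Nernst equation, log Q = n(E° − E)/0.0592 = 2(1.10 − 1.180)/0.0592 = -2.703, so Q = 0.00198.
With Q = [Zn²⁺]/[Cu²⁺] and the known concentrations, [Cu²⁺] in the denominator gives [Cu²⁺] = 0.32 M.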